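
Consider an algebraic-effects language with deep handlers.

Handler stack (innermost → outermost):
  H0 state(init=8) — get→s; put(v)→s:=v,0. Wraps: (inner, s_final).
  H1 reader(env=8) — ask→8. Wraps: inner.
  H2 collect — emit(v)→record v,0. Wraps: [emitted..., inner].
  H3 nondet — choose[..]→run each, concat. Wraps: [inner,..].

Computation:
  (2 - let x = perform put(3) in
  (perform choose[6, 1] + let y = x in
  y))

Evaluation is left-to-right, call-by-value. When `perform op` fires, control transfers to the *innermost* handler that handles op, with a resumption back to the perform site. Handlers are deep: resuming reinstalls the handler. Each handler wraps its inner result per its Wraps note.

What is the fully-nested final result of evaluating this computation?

Evaluation trace:
put(3) @ H0 ⇒ s:=3
choose[6, 1] @ H3
  branch[0] choose=6:
    H0 returns (-4, 3)
    H1 returns (-4, 3)
    H2 returns [(-4, 3)]
    H3 returns [[(-4, 3)]]
  branch[1] choose=1:
    H0 returns (1, 3)
    H1 returns (1, 3)
    H2 returns [(1, 3)]
    H3 returns [[(1, 3)]]
= [[(-4, 3)], [(1, 3)]]

Answer: [[(-4, 3)], [(1, 3)]]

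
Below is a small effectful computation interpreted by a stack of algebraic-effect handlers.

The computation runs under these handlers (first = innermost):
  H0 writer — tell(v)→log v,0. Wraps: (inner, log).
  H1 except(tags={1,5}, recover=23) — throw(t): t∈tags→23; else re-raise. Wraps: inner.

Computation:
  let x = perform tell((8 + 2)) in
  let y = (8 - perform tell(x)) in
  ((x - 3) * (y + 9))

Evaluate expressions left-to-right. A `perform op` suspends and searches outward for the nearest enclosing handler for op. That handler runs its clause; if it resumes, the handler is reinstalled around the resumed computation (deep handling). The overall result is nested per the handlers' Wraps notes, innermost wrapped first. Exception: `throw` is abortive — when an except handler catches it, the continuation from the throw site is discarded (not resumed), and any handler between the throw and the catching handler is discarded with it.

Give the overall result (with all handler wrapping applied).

Answer: (-51, (10, 0))

Evaluation trace:
tell(10) @ H0 ⇒ log+=10
tell(0) @ H0 ⇒ log+=0
H0 returns (-51, (10, 0))
H1 returns (-51, (10, 0))
= (-51, (10, 0))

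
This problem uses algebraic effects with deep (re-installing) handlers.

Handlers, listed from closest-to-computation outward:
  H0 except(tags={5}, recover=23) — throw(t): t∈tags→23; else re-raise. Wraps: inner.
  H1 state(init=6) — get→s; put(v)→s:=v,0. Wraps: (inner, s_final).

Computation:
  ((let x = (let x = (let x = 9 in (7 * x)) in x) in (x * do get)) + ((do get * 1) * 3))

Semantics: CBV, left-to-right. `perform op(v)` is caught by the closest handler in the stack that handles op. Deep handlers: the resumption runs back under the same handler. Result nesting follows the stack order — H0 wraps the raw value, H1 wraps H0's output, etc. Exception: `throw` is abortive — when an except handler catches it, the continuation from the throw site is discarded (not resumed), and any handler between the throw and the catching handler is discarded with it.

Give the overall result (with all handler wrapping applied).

Answer: (396, 6)

Working:
get @ H1 ⇒ 6
get @ H1 ⇒ 6
H0 returns 396
H1 returns (396, 6)
= (396, 6)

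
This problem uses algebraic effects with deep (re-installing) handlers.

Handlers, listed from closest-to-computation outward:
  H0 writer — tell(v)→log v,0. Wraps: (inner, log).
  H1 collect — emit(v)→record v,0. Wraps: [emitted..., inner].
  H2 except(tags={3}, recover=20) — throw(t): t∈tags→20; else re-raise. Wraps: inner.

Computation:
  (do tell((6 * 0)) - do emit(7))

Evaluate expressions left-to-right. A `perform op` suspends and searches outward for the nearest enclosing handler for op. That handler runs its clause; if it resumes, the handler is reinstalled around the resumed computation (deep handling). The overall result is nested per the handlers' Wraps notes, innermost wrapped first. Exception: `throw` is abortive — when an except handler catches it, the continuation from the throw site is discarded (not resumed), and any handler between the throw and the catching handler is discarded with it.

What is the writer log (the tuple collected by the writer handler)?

Working:
tell(0) @ H0 ⇒ log+=0
emit(7) @ H1 ⇒ out+=7
H0 returns (0, (0))
H1 returns [7, (0, (0))]
H2 returns [7, (0, (0))]
= [7, (0, (0))]

Answer: (0)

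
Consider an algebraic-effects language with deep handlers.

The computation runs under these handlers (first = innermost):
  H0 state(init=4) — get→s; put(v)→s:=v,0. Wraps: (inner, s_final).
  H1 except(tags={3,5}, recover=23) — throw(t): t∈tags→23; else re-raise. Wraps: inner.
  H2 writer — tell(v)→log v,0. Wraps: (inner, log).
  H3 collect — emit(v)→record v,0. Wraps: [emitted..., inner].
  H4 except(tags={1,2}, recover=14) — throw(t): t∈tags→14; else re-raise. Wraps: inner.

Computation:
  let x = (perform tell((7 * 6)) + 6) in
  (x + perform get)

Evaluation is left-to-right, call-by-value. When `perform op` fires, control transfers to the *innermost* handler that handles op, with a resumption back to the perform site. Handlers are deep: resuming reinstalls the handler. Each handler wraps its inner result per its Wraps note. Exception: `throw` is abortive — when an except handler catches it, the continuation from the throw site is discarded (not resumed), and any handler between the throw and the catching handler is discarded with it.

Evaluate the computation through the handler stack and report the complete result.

Step-by-step:
tell(42) @ H2 ⇒ log+=42
get @ H0 ⇒ 4
H0 returns (10, 4)
H1 returns (10, 4)
H2 returns ((10, 4), (42))
H3 returns [((10, 4), (42))]
H4 returns [((10, 4), (42))]
= [((10, 4), (42))]

Answer: [((10, 4), (42))]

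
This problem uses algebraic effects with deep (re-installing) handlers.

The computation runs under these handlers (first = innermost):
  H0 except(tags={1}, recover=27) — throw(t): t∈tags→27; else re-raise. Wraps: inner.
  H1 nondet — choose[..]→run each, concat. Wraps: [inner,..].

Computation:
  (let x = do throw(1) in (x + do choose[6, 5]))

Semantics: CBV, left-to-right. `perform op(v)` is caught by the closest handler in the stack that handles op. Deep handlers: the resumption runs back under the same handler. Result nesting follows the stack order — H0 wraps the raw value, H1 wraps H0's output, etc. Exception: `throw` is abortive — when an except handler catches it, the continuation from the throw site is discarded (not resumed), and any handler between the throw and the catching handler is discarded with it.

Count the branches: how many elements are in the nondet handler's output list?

Answer: 1

Working:
throw(1) @ H0 caught ⇒ 27
H1 returns [27]
= [27]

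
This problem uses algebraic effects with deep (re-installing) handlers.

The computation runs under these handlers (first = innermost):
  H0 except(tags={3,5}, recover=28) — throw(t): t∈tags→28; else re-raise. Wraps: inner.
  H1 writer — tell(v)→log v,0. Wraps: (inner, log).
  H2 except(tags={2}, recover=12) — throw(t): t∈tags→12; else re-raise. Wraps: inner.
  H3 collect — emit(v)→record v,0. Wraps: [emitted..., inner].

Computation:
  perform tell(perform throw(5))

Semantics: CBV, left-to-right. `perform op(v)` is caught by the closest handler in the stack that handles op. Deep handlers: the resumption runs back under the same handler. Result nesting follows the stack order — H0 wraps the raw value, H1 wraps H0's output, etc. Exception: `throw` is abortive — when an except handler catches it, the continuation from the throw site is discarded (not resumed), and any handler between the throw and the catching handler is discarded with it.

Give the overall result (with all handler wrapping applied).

Evaluation trace:
throw(5) @ H0 caught ⇒ 28
H1 returns (28, ())
H2 returns (28, ())
H3 returns [(28, ())]
= [(28, ())]

Answer: [(28, ())]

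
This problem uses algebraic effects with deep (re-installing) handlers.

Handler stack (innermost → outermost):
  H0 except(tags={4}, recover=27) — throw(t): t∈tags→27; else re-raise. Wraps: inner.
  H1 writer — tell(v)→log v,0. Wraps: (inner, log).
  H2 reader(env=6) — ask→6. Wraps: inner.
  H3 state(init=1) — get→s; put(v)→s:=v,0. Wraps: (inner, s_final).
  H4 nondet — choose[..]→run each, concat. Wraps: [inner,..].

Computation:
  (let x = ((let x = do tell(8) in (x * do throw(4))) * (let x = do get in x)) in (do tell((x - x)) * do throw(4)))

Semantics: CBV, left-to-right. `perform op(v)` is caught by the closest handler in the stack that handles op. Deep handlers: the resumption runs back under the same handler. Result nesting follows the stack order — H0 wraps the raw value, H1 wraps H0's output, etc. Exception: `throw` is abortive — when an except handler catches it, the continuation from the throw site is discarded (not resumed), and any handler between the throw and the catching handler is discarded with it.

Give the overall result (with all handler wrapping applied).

Answer: [((27, (8)), 1)]

Step-by-step:
tell(8) @ H1 ⇒ log+=8
throw(4) @ H0 caught ⇒ 27
H1 returns (27, (8))
H2 returns (27, (8))
H3 returns ((27, (8)), 1)
H4 returns [((27, (8)), 1)]
= [((27, (8)), 1)]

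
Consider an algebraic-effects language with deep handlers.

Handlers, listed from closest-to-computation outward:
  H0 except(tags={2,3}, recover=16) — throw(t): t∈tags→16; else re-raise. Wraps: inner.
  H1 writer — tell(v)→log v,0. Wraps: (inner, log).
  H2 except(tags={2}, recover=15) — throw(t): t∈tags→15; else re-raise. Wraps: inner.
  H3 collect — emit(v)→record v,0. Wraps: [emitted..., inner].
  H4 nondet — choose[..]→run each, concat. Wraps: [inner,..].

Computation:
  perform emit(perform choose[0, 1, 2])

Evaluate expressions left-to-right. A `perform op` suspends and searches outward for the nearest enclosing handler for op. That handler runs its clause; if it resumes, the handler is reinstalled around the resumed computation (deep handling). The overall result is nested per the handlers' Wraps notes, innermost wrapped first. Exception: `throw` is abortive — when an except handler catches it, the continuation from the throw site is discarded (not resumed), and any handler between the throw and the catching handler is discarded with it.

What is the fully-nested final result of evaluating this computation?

Answer: [[0, (0, ())], [1, (0, ())], [2, (0, ())]]

Working:
choose[0, 1, 2] @ H4
  branch[0] choose=0:
    emit(0) @ H3 ⇒ out+=0
    H0 returns 0
    H1 returns (0, ())
    H2 returns (0, ())
    H3 returns [0, (0, ())]
    H4 returns [[0, (0, ())]]
  branch[1] choose=1:
    emit(1) @ H3 ⇒ out+=1
    H0 returns 0
    H1 returns (0, ())
    H2 returns (0, ())
    H3 returns [1, (0, ())]
    H4 returns [[1, (0, ())]]
  branch[2] choose=2:
    emit(2) @ H3 ⇒ out+=2
    H0 returns 0
    H1 returns (0, ())
    H2 returns (0, ())
    H3 returns [2, (0, ())]
    H4 returns [[2, (0, ())]]
= [[0, (0, ())], [1, (0, ())], [2, (0, ())]]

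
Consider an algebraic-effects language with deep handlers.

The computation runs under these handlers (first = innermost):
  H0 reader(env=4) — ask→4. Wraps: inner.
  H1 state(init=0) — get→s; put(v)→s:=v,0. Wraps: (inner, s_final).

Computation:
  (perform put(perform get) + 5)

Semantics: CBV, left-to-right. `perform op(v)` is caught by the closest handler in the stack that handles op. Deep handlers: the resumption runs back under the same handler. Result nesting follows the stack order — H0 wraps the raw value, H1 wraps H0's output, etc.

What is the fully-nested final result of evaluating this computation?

Answer: (5, 0)

Evaluation trace:
get @ H1 ⇒ 0
put(0) @ H1 ⇒ s:=0
H0 returns 5
H1 returns (5, 0)
= (5, 0)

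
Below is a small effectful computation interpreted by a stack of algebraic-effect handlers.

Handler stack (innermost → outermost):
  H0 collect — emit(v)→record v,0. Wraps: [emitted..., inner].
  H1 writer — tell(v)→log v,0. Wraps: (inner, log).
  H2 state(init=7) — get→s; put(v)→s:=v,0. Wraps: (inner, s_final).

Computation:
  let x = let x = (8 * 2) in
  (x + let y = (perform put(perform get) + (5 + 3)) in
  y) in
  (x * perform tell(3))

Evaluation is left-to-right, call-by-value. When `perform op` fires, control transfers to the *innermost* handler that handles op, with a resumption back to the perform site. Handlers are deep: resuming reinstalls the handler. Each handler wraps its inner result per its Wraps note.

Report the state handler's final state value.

Answer: 7

Step-by-step:
get @ H2 ⇒ 7
put(7) @ H2 ⇒ s:=7
tell(3) @ H1 ⇒ log+=3
H0 returns [0]
H1 returns ([0], (3))
H2 returns (([0], (3)), 7)
= (([0], (3)), 7)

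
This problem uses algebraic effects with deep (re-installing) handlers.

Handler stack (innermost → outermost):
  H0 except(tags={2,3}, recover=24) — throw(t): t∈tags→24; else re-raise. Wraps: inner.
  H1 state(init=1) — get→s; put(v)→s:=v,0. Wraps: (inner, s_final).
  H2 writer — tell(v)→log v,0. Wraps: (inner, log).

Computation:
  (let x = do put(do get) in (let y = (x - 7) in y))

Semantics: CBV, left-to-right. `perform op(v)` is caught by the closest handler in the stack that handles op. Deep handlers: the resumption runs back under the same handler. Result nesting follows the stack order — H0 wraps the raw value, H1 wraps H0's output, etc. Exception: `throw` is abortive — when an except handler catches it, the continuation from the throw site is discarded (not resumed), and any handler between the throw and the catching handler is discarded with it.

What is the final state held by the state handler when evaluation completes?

Answer: 1

Evaluation trace:
get @ H1 ⇒ 1
put(1) @ H1 ⇒ s:=1
H0 returns -7
H1 returns (-7, 1)
H2 returns ((-7, 1), ())
= ((-7, 1), ())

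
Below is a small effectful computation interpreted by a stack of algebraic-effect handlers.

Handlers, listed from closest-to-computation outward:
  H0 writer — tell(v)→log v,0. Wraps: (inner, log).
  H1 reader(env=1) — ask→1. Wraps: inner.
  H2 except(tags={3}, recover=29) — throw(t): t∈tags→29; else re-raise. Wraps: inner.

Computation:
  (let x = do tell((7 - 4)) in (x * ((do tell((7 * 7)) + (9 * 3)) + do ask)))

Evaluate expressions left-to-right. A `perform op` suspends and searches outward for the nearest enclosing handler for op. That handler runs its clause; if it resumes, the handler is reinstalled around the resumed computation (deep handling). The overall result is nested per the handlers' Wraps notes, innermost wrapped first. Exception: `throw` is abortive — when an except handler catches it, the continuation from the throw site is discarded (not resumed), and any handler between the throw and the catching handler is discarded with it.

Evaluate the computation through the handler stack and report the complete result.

Answer: (0, (3, 49))

Working:
tell(3) @ H0 ⇒ log+=3
tell(49) @ H0 ⇒ log+=49
ask @ H1 ⇒ 1
H0 returns (0, (3, 49))
H1 returns (0, (3, 49))
H2 returns (0, (3, 49))
= (0, (3, 49))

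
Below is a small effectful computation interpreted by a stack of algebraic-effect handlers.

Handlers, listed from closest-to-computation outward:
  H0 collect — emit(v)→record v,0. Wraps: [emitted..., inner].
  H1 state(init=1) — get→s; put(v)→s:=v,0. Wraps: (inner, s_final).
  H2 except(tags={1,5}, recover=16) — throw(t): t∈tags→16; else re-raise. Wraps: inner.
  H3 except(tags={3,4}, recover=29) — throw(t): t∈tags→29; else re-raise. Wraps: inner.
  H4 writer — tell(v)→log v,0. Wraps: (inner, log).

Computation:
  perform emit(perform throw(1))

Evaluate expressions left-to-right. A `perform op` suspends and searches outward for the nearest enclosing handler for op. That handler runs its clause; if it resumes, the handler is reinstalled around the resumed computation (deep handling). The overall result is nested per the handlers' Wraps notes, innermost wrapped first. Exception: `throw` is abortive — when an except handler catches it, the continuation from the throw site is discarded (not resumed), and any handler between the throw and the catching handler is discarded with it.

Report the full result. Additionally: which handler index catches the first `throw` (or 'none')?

Evaluation trace:
throw(1) @ H2 caught ⇒ 16
H3 returns 16
H4 returns (16, ())
= (16, ())

Answer: (16, ()) ; first throw caught by: H2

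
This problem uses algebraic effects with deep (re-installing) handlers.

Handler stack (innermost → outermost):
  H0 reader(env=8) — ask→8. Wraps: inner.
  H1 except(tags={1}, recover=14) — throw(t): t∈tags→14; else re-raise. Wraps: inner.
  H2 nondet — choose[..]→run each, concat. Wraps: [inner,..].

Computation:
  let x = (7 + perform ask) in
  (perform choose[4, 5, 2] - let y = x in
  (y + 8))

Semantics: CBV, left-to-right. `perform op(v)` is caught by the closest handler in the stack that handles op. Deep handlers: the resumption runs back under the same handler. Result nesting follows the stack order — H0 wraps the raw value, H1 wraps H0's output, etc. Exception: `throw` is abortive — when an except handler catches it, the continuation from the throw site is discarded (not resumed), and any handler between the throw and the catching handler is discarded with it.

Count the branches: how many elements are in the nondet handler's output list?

Step-by-step:
ask @ H0 ⇒ 8
choose[4, 5, 2] @ H2
  branch[0] choose=4:
    H0 returns -19
    H1 returns -19
    H2 returns [-19]
  branch[1] choose=5:
    H0 returns -18
    H1 returns -18
    H2 returns [-18]
  branch[2] choose=2:
    H0 returns -21
    H1 returns -21
    H2 returns [-21]
= [-19, -18, -21]

Answer: 3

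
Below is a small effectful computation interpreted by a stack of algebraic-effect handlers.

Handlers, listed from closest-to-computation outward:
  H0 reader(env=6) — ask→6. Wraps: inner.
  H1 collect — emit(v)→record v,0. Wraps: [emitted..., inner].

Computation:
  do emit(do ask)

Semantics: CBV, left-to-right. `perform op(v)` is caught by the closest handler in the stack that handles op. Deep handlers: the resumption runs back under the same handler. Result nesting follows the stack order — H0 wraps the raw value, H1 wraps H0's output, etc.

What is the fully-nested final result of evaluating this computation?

Evaluation trace:
ask @ H0 ⇒ 6
emit(6) @ H1 ⇒ out+=6
H0 returns 0
H1 returns [6, 0]
= [6, 0]

Answer: [6, 0]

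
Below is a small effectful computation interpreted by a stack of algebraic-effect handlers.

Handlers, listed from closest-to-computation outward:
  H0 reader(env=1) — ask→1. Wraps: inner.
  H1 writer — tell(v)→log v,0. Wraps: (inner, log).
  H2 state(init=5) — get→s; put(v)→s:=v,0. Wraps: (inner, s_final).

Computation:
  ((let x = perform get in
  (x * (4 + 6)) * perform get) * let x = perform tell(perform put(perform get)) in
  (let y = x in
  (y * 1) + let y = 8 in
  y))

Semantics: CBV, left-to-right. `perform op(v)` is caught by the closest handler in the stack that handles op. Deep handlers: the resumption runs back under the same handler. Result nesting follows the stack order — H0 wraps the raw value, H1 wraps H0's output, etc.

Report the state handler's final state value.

Working:
get @ H2 ⇒ 5
get @ H2 ⇒ 5
get @ H2 ⇒ 5
put(5) @ H2 ⇒ s:=5
tell(0) @ H1 ⇒ log+=0
H0 returns 2000
H1 returns (2000, (0))
H2 returns ((2000, (0)), 5)
= ((2000, (0)), 5)

Answer: 5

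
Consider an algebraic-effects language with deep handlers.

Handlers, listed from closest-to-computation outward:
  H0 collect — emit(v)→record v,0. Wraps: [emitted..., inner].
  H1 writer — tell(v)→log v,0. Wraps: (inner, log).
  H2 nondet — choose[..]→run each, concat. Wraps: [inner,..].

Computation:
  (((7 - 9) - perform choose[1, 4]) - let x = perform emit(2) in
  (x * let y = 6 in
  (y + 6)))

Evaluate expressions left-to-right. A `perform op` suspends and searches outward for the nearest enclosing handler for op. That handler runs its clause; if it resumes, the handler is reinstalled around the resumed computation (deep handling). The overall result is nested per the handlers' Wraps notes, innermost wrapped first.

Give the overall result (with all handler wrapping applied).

Answer: [([2, -3], ()), ([2, -6], ())]

Working:
choose[1, 4] @ H2
  branch[0] choose=1:
    emit(2) @ H0 ⇒ out+=2
    H0 returns [2, -3]
    H1 returns ([2, -3], ())
    H2 returns [([2, -3], ())]
  branch[1] choose=4:
    emit(2) @ H0 ⇒ out+=2
    H0 returns [2, -6]
    H1 returns ([2, -6], ())
    H2 returns [([2, -6], ())]
= [([2, -3], ()), ([2, -6], ())]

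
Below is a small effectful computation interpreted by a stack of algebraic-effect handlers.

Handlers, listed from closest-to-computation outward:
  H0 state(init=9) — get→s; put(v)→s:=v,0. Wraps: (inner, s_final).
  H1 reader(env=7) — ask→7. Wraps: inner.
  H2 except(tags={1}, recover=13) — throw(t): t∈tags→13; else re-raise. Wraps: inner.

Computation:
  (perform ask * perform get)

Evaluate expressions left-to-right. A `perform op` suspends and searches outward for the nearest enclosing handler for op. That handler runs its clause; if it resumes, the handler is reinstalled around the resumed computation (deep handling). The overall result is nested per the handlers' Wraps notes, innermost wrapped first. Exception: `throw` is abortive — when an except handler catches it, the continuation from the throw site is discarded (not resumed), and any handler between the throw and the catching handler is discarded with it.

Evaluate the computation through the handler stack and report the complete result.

Evaluation trace:
ask @ H1 ⇒ 7
get @ H0 ⇒ 9
H0 returns (63, 9)
H1 returns (63, 9)
H2 returns (63, 9)
= (63, 9)

Answer: (63, 9)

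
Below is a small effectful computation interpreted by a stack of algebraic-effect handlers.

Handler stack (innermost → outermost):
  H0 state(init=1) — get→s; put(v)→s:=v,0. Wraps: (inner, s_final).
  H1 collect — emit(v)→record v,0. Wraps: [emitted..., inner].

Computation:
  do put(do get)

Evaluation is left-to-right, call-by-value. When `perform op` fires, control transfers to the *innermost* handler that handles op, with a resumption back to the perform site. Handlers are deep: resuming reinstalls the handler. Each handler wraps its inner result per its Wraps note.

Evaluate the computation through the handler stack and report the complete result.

Evaluation trace:
get @ H0 ⇒ 1
put(1) @ H0 ⇒ s:=1
H0 returns (0, 1)
H1 returns [(0, 1)]
= [(0, 1)]

Answer: [(0, 1)]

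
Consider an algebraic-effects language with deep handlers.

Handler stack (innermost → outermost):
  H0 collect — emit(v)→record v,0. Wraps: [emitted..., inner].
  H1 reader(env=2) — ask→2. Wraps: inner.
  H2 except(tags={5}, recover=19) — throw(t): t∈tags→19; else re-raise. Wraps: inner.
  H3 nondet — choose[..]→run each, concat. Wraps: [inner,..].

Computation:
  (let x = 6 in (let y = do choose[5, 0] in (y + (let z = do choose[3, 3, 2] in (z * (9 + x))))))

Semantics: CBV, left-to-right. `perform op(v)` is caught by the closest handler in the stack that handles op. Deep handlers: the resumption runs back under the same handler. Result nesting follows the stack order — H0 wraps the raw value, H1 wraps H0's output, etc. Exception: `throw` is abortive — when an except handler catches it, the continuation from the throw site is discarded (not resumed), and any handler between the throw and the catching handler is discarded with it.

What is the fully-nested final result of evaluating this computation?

Answer: [[50], [50], [35], [45], [45], [30]]

Step-by-step:
choose[5, 0] @ H3
  branch[0] choose=5:
    choose[3, 3, 2] @ H3
      branch[0] choose=3:
        H0 returns [50]
        H1 returns [50]
        H2 returns [50]
        H3 returns [[50]]
      branch[1] choose=3:
        H0 returns [50]
        H1 returns [50]
        H2 returns [50]
        H3 returns [[50]]
      branch[2] choose=2:
        H0 returns [35]
        H1 returns [35]
        H2 returns [35]
        H3 returns [[35]]
  branch[1] choose=0:
    choose[3, 3, 2] @ H3
      branch[0] choose=3:
        H0 returns [45]
        H1 returns [45]
        H2 returns [45]
        H3 returns [[45]]
      branch[1] choose=3:
        H0 returns [45]
        H1 returns [45]
        H2 returns [45]
        H3 returns [[45]]
      branch[2] choose=2:
        H0 returns [30]
        H1 returns [30]
        H2 returns [30]
        H3 returns [[30]]
= [[50], [50], [35], [45], [45], [30]]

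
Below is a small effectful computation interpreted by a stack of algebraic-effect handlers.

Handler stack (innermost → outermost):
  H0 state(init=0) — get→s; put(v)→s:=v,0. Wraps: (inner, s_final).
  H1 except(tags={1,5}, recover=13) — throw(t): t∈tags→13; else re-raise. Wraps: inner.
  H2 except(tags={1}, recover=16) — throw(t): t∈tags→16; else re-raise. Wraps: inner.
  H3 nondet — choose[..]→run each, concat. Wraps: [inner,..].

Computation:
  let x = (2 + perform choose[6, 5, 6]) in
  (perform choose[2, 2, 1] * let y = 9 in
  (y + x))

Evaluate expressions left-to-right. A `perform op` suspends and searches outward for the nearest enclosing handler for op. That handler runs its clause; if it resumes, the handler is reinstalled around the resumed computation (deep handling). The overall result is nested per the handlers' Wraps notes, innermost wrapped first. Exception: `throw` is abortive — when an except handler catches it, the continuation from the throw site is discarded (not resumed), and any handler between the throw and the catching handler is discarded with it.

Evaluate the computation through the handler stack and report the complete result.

Evaluation trace:
choose[6, 5, 6] @ H3
  branch[0] choose=6:
    choose[2, 2, 1] @ H3
      branch[0] choose=2:
        H0 returns (34, 0)
        H1 returns (34, 0)
        H2 returns (34, 0)
        H3 returns [(34, 0)]
      branch[1] choose=2:
        H0 returns (34, 0)
        H1 returns (34, 0)
        H2 returns (34, 0)
        H3 returns [(34, 0)]
      branch[2] choose=1:
        H0 returns (17, 0)
        H1 returns (17, 0)
        H2 returns (17, 0)
        H3 returns [(17, 0)]
  branch[1] choose=5:
    choose[2, 2, 1] @ H3
      branch[0] choose=2:
        H0 returns (32, 0)
        H1 returns (32, 0)
        H2 returns (32, 0)
        H3 returns [(32, 0)]
      branch[1] choose=2:
        H0 returns (32, 0)
        H1 returns (32, 0)
        H2 returns (32, 0)
        H3 returns [(32, 0)]
      branch[2] choose=1:
        H0 returns (16, 0)
        H1 returns (16, 0)
        H2 returns (16, 0)
        H3 returns [(16, 0)]
  branch[2] choose=6:
    choose[2, 2, 1] @ H3
      branch[0] choose=2:
        H0 returns (34, 0)
        H1 returns (34, 0)
        H2 returns (34, 0)
        H3 returns [(34, 0)]
      branch[1] choose=2:
        H0 returns (34, 0)
        H1 returns (34, 0)
        H2 returns (34, 0)
        H3 returns [(34, 0)]
      branch[2] choose=1:
        H0 returns (17, 0)
        H1 returns (17, 0)
        H2 returns (17, 0)
        H3 returns [(17, 0)]
= [(34, 0), (34, 0), (17, 0), (32, 0), (32, 0), (16, 0), (34, 0), (34, 0), (17, 0)]

Answer: [(34, 0), (34, 0), (17, 0), (32, 0), (32, 0), (16, 0), (34, 0), (34, 0), (17, 0)]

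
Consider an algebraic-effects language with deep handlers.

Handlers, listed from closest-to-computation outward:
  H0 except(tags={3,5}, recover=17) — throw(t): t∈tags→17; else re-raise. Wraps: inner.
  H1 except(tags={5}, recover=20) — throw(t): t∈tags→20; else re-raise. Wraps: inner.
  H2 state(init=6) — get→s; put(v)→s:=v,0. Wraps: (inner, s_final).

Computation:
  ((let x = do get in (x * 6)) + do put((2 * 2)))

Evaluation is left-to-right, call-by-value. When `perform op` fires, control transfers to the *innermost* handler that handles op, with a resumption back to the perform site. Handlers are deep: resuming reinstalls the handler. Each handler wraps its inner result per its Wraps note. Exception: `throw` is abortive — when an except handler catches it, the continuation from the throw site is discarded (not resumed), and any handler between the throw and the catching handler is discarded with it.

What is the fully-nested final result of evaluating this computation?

Answer: (36, 4)

Working:
get @ H2 ⇒ 6
put(4) @ H2 ⇒ s:=4
H0 returns 36
H1 returns 36
H2 returns (36, 4)
= (36, 4)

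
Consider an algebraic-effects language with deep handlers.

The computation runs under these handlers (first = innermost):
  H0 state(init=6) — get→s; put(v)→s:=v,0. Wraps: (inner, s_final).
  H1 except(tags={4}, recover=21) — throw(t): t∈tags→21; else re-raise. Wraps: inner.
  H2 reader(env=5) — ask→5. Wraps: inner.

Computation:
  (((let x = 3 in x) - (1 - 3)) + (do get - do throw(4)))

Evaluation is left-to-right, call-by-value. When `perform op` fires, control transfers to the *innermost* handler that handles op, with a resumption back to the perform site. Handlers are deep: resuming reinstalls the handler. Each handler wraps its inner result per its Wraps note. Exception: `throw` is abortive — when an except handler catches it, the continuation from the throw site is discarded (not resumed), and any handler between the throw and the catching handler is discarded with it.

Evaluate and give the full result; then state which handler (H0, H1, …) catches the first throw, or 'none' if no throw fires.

Working:
get @ H0 ⇒ 6
throw(4) @ H1 caught ⇒ 21
H2 returns 21
= 21

Answer: 21 ; first throw caught by: H1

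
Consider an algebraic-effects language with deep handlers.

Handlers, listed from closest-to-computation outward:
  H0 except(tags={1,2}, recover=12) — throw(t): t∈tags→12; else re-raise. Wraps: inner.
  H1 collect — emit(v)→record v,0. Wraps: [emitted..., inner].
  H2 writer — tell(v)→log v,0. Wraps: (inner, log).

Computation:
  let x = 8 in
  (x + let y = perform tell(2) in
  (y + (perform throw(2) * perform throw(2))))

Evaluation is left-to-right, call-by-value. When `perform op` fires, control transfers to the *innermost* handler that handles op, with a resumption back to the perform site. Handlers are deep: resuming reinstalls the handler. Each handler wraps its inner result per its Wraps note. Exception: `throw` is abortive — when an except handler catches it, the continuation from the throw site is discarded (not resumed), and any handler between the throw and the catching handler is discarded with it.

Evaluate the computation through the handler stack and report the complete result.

Working:
tell(2) @ H2 ⇒ log+=2
throw(2) @ H0 caught ⇒ 12
H1 returns [12]
H2 returns ([12], (2))
= ([12], (2))

Answer: ([12], (2))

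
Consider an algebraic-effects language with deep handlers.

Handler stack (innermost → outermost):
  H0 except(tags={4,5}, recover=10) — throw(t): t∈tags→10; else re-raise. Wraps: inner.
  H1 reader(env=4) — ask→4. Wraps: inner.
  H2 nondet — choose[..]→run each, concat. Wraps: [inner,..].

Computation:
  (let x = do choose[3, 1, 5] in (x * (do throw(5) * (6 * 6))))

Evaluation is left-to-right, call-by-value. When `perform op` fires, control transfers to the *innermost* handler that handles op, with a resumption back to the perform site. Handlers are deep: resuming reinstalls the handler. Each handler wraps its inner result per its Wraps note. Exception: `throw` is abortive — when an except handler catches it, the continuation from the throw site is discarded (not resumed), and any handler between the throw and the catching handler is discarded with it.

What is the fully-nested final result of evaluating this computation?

Step-by-step:
choose[3, 1, 5] @ H2
  branch[0] choose=3:
    throw(5) @ H0 caught ⇒ 10
    H1 returns 10
    H2 returns [10]
  branch[1] choose=1:
    throw(5) @ H0 caught ⇒ 10
    H1 returns 10
    H2 returns [10]
  branch[2] choose=5:
    throw(5) @ H0 caught ⇒ 10
    H1 returns 10
    H2 returns [10]
= [10, 10, 10]

Answer: [10, 10, 10]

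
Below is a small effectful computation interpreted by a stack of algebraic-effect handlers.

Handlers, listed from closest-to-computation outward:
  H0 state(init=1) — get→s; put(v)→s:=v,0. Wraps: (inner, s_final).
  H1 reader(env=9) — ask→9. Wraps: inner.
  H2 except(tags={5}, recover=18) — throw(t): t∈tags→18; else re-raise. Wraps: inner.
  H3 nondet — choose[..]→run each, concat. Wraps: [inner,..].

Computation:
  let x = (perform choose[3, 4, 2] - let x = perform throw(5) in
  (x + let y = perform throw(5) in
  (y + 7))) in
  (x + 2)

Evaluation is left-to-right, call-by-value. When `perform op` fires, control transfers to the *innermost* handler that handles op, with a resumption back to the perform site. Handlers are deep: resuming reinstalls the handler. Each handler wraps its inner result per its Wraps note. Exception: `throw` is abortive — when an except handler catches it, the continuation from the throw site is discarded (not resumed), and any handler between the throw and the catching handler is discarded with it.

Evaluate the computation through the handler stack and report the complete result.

Working:
choose[3, 4, 2] @ H3
  branch[0] choose=3:
    throw(5) @ H2 caught ⇒ 18
    H3 returns [18]
  branch[1] choose=4:
    throw(5) @ H2 caught ⇒ 18
    H3 returns [18]
  branch[2] choose=2:
    throw(5) @ H2 caught ⇒ 18
    H3 returns [18]
= [18, 18, 18]

Answer: [18, 18, 18]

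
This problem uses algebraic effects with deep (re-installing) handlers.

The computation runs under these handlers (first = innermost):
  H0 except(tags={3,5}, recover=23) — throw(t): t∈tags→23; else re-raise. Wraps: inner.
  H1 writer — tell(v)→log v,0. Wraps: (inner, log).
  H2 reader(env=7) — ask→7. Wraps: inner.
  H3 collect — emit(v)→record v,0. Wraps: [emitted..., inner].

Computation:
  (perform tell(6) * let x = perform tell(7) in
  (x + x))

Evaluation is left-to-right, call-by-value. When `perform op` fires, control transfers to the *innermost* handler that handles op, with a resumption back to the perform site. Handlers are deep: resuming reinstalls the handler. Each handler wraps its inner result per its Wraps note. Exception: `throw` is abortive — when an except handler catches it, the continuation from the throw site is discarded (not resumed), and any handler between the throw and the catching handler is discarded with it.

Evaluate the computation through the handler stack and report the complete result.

Working:
tell(6) @ H1 ⇒ log+=6
tell(7) @ H1 ⇒ log+=7
H0 returns 0
H1 returns (0, (6, 7))
H2 returns (0, (6, 7))
H3 returns [(0, (6, 7))]
= [(0, (6, 7))]

Answer: [(0, (6, 7))]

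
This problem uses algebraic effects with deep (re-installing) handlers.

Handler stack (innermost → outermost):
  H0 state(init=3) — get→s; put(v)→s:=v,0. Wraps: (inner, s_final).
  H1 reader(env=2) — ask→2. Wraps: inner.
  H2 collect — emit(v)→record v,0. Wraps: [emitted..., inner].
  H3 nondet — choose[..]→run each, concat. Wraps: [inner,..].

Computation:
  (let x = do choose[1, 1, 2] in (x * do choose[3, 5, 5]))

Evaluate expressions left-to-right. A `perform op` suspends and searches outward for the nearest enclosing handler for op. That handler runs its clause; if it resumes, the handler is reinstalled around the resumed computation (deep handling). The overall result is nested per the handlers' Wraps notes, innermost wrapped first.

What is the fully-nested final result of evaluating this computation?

Evaluation trace:
choose[1, 1, 2] @ H3
  branch[0] choose=1:
    choose[3, 5, 5] @ H3
      branch[0] choose=3:
        H0 returns (3, 3)
        H1 returns (3, 3)
        H2 returns [(3, 3)]
        H3 returns [[(3, 3)]]
      branch[1] choose=5:
        H0 returns (5, 3)
        H1 returns (5, 3)
        H2 returns [(5, 3)]
        H3 returns [[(5, 3)]]
      branch[2] choose=5:
        H0 returns (5, 3)
        H1 returns (5, 3)
        H2 returns [(5, 3)]
        H3 returns [[(5, 3)]]
  branch[1] choose=1:
    choose[3, 5, 5] @ H3
      branch[0] choose=3:
        H0 returns (3, 3)
        H1 returns (3, 3)
        H2 returns [(3, 3)]
        H3 returns [[(3, 3)]]
      branch[1] choose=5:
        H0 returns (5, 3)
        H1 returns (5, 3)
        H2 returns [(5, 3)]
        H3 returns [[(5, 3)]]
      branch[2] choose=5:
        H0 returns (5, 3)
        H1 returns (5, 3)
        H2 returns [(5, 3)]
        H3 returns [[(5, 3)]]
  branch[2] choose=2:
    choose[3, 5, 5] @ H3
      branch[0] choose=3:
        H0 returns (6, 3)
        H1 returns (6, 3)
        H2 returns [(6, 3)]
        H3 returns [[(6, 3)]]
      branch[1] choose=5:
        H0 returns (10, 3)
        H1 returns (10, 3)
        H2 returns [(10, 3)]
        H3 returns [[(10, 3)]]
      branch[2] choose=5:
        H0 returns (10, 3)
        H1 returns (10, 3)
        H2 returns [(10, 3)]
        H3 returns [[(10, 3)]]
= [[(3, 3)], [(5, 3)], [(5, 3)], [(3, 3)], [(5, 3)], [(5, 3)], [(6, 3)], [(10, 3)], [(10, 3)]]

Answer: [[(3, 3)], [(5, 3)], [(5, 3)], [(3, 3)], [(5, 3)], [(5, 3)], [(6, 3)], [(10, 3)], [(10, 3)]]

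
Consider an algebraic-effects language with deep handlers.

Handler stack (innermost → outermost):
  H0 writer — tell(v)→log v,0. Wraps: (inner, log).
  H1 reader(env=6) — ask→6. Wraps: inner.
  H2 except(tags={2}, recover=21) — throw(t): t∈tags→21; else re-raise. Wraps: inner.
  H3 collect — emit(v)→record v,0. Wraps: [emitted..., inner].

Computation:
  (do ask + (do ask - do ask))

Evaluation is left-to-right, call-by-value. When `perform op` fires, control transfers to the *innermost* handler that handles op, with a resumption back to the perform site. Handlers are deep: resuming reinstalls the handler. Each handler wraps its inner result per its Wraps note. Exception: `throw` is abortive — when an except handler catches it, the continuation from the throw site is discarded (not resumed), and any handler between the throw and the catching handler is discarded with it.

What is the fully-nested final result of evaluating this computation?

Evaluation trace:
ask @ H1 ⇒ 6
ask @ H1 ⇒ 6
ask @ H1 ⇒ 6
H0 returns (6, ())
H1 returns (6, ())
H2 returns (6, ())
H3 returns [(6, ())]
= [(6, ())]

Answer: [(6, ())]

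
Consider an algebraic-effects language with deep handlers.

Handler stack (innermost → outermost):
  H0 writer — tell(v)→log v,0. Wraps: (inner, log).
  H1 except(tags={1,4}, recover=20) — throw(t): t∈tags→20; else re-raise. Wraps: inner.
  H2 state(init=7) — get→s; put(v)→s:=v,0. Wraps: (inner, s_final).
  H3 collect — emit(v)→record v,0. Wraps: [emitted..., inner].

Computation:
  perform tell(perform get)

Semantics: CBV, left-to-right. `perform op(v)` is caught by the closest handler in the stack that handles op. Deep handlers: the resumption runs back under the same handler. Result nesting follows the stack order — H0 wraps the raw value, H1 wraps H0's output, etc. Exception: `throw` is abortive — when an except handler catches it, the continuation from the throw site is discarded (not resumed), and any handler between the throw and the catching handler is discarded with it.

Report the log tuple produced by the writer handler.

Answer: (7)

Evaluation trace:
get @ H2 ⇒ 7
tell(7) @ H0 ⇒ log+=7
H0 returns (0, (7))
H1 returns (0, (7))
H2 returns ((0, (7)), 7)
H3 returns [((0, (7)), 7)]
= [((0, (7)), 7)]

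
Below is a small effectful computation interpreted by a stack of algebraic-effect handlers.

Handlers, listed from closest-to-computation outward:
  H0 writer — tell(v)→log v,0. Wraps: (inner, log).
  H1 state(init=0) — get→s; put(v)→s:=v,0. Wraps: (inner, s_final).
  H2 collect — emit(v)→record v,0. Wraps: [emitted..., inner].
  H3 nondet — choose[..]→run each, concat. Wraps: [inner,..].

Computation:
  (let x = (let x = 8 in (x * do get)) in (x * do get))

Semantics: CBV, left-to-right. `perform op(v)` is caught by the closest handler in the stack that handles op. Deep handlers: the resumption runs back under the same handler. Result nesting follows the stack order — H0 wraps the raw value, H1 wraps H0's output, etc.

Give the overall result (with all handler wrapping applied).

Working:
get @ H1 ⇒ 0
get @ H1 ⇒ 0
H0 returns (0, ())
H1 returns ((0, ()), 0)
H2 returns [((0, ()), 0)]
H3 returns [[((0, ()), 0)]]
= [[((0, ()), 0)]]

Answer: [[((0, ()), 0)]]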